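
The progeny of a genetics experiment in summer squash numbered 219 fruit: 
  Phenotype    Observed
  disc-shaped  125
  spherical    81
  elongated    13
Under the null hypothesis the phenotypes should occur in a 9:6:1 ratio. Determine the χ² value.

The 9:6:1 ratio has 16 parts, so with N = 219 the expected counts are:
  disc-shaped: 219 × 9/16 = 123.1875
  spherical: 219 × 6/16 = 82.125
  elongated: 219 × 1/16 = 13.6875
χ² = Σ (O − E)² / E
  disc-shaped: (125 − 123.1875)² / 123.1875 = 0.0267
  spherical: (81 − 82.125)² / 82.125 = 0.0154
  elongated: (13 − 13.6875)² / 13.6875 = 0.0345
χ² = 0.0267 + 0.0154 + 0.0345 = 0.0766 ≈ 0.077

0.077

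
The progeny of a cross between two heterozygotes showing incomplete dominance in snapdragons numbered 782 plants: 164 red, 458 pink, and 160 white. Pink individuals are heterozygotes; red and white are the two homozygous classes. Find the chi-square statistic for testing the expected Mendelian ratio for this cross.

With incomplete dominance, a heterozygote × heterozygote cross gives a 1:2:1 phenotypic ratio.
The 1:2:1 ratio has 4 parts, so with N = 782 the expected counts are:
  red: 782 × 1/4 = 195.5
  pink: 782 × 2/4 = 391
  white: 782 × 1/4 = 195.5
χ² = Σ (O − E)² / E
  red: (164 − 195.5)² / 195.5 = 5.0754
  pink: (458 − 391)² / 391 = 11.4808
  white: (160 − 195.5)² / 195.5 = 6.4463
χ² = 5.0754 + 11.4808 + 6.4463 = 23.0025 ≈ 23.003

23.003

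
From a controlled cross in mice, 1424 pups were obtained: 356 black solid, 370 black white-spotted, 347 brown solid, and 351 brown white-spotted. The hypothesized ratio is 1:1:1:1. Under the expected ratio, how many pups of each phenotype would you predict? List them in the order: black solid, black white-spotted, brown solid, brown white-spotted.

Expected counts for N = 1424 under a 1:1:1:1 ratio (total parts = 4):
  black solid: 1424 × 1/4 = 356
  black white-spotted: 1424 × 1/4 = 356
  brown solid: 1424 × 1/4 = 356
  brown white-spotted: 1424 × 1/4 = 356

356, 356, 356, 356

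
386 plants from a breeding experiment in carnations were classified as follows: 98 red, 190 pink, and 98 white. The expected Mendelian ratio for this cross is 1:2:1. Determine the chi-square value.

The 1:2:1 ratio has 4 parts, so with N = 386 the expected counts are:
  red: 386 × 1/4 = 96.5
  pink: 386 × 2/4 = 193
  white: 386 × 1/4 = 96.5
χ² = Σ (O − E)² / E
  red: (98 − 96.5)² / 96.5 = 0.0233
  pink: (190 − 193)² / 193 = 0.0466
  white: (98 − 96.5)² / 96.5 = 0.0233
χ² = 0.0233 + 0.0466 + 0.0233 = 0.0932 ≈ 0.093

0.093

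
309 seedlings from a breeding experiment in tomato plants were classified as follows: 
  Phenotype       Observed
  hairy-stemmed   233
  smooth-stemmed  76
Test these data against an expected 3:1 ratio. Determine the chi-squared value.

The 3:1 ratio has 4 parts, so with N = 309 the expected counts are:
  hairy-stemmed: 309 × 3/4 = 231.75
  smooth-stemmed: 309 × 1/4 = 77.25
χ² = Σ (O − E)² / E
  hairy-stemmed: (233 − 231.75)² / 231.75 = 0.0067
  smooth-stemmed: (76 − 77.25)² / 77.25 = 0.0202
χ² = 0.0067 + 0.0202 = 0.0269 ≈ 0.027

0.027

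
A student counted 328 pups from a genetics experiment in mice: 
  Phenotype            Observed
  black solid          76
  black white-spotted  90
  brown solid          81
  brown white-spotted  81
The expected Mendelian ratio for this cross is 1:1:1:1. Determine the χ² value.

Under the 1:1:1:1 hypothesis (Σ ratio = 4, N = 328):
  black solid: 328 × 1/4 = 82
  black white-spotted: 328 × 1/4 = 82
  brown solid: 328 × 1/4 = 82
  brown white-spotted: 328 × 1/4 = 82
χ² = Σ (O − E)² / E
  black solid: (76 − 82)² / 82 = 0.4390
  black white-spotted: (90 − 82)² / 82 = 0.7805
  brown solid: (81 − 82)² / 82 = 0.0122
  brown white-spotted: (81 − 82)² / 82 = 0.0122
χ² = 0.4390 + 0.7805 + 0.0122 + 0.0122 = 1.2439 ≈ 1.244

1.244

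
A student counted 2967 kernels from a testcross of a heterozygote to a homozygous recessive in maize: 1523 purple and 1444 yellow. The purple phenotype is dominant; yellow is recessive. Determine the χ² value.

2.103

A testcross of a heterozygote (Aa × aa) gives a 1:1 phenotypic ratio.
Total ratio parts = 2. Expected numbers out of 2967:
  purple: 2967 × 1/2 = 1483.5
  yellow: 2967 × 1/2 = 1483.5
χ² = Σ (O − E)² / E
  purple: (1523 − 1483.5)² / 1483.5 = 1.0517
  yellow: (1444 − 1483.5)² / 1483.5 = 1.0517
χ² = 1.0517 + 1.0517 = 2.1034 ≈ 2.103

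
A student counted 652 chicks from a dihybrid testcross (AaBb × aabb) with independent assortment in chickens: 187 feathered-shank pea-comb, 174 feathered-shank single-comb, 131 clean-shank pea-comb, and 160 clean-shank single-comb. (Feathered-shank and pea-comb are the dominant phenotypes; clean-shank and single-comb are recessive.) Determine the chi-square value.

A dihybrid testcross with independent assortment gives a 1:1:1:1 ratio.
Under the 1:1:1:1 hypothesis (Σ ratio = 4, N = 652):
  feathered-shank pea-comb: 652 × 1/4 = 163
  feathered-shank single-comb: 652 × 1/4 = 163
  clean-shank pea-comb: 652 × 1/4 = 163
  clean-shank single-comb: 652 × 1/4 = 163
χ² = Σ (O − E)² / E
  feathered-shank pea-comb: (187 − 163)² / 163 = 3.5337
  feathered-shank single-comb: (174 − 163)² / 163 = 0.7423
  clean-shank pea-comb: (131 − 163)² / 163 = 6.2822
  clean-shank single-comb: (160 − 163)² / 163 = 0.0552
χ² = 3.5337 + 0.7423 + 6.2822 + 0.0552 = 10.6134 ≈ 10.613

10.613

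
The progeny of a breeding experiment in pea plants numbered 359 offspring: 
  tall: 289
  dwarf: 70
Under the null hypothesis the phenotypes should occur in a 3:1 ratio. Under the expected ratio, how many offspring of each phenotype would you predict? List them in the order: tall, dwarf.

Total ratio parts = 4. Expected numbers out of 359:
  tall: 359 × 3/4 = 269.25
  dwarf: 359 × 1/4 = 89.75

269.25, 89.75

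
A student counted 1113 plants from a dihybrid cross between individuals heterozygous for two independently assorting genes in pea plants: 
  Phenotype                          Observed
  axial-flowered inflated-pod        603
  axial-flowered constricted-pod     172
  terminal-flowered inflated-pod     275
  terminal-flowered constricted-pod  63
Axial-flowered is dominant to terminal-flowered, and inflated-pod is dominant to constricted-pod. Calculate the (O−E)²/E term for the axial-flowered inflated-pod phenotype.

A dihybrid F₂ with independent assortment and complete dominance at both loci gives a 9:3:3:1 phenotypic ratio.
Expected counts for N = 1113 under a 9:3:3:1 ratio (total parts = 16):
  axial-flowered inflated-pod: 1113 × 9/16 = 626.0625
  axial-flowered constricted-pod: 1113 × 3/16 = 208.6875
  terminal-flowered inflated-pod: 1113 × 3/16 = 208.6875
  terminal-flowered constricted-pod: 1113 × 1/16 = 69.5625
Contribution of axial-flowered inflated-pod: (603 − 626.0625)² / 626.0625 = 0.8496

0.850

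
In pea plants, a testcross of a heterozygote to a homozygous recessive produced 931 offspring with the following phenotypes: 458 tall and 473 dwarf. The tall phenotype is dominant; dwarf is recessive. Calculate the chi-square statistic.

0.242

A testcross of a heterozygote (Aa × aa) gives a 1:1 phenotypic ratio.
Total ratio parts = 2. Expected numbers out of 931:
  tall: 931 × 1/2 = 465.5
  dwarf: 931 × 1/2 = 465.5
χ² = Σ (O − E)² / E
  tall: (458 − 465.5)² / 465.5 = 0.1208
  dwarf: (473 − 465.5)² / 465.5 = 0.1208
χ² = 0.1208 + 0.1208 = 0.2416 ≈ 0.242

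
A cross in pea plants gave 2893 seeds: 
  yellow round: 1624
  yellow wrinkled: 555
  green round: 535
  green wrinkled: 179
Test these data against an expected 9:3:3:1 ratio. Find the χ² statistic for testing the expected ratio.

Under the 9:3:3:1 hypothesis (Σ ratio = 16, N = 2893):
  yellow round: 2893 × 9/16 = 1627.3125
  yellow wrinkled: 2893 × 3/16 = 542.4375
  green round: 2893 × 3/16 = 542.4375
  green wrinkled: 2893 × 1/16 = 180.8125
χ² = Σ (O − E)² / E
  yellow round: (1624 − 1627.3125)² / 1627.3125 = 0.0067
  yellow wrinkled: (555 − 542.4375)² / 542.4375 = 0.2909
  green round: (535 − 542.4375)² / 542.4375 = 0.1020
  green wrinkled: (179 − 180.8125)² / 180.8125 = 0.0182
χ² = 0.0067 + 0.2909 + 0.1020 + 0.0182 = 0.4178 ≈ 0.418

0.418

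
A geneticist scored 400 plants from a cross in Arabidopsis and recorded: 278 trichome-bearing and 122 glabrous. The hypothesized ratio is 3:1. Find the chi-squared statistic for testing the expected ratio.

The 3:1 ratio has 4 parts, so with N = 400 the expected counts are:
  trichome-bearing: 400 × 3/4 = 300
  glabrous: 400 × 1/4 = 100
χ² = Σ (O − E)² / E
  trichome-bearing: (278 − 300)² / 300 = 1.6133
  glabrous: (122 − 100)² / 100 = 4.8400
χ² = 1.6133 + 4.8400 = 6.4533 ≈ 6.453

6.453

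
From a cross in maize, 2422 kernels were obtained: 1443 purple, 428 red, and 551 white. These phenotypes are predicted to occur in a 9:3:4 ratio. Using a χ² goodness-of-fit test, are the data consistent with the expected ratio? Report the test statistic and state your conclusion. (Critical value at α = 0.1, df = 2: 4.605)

The 9:3:4 ratio has 16 parts, so with N = 2422 the expected counts are:
  purple: 2422 × 9/16 = 1362.375
  red: 2422 × 3/16 = 454.125
  white: 2422 × 4/16 = 605.5
χ² = Σ (O − E)² / E
  purple: (1443 − 1362.375)² / 1362.375 = 4.7714
  red: (428 − 454.125)² / 454.125 = 1.5029
  white: (551 − 605.5)² / 605.5 = 4.9055
χ² = 4.7714 + 1.5029 + 4.9055 = 11.1798 ≈ 11.180
Degrees of freedom = 3 − 1 = 2; critical value at α = 0.1 is 4.605.
Since 11.180 > 4.605, we reject the null hypothesis — the data do not fit the 9:3:4 ratio.

11.180; not consistent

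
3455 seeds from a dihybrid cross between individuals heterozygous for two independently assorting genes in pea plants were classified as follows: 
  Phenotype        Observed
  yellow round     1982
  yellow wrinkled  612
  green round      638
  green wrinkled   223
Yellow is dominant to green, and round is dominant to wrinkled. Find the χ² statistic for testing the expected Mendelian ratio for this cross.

3.125

A dihybrid F₂ with independent assortment and complete dominance at both loci gives a 9:3:3:1 phenotypic ratio.
Under the 9:3:3:1 hypothesis (Σ ratio = 16, N = 3455):
  yellow round: 3455 × 9/16 = 1943.4375
  yellow wrinkled: 3455 × 3/16 = 647.8125
  green round: 3455 × 3/16 = 647.8125
  green wrinkled: 3455 × 1/16 = 215.9375
χ² = Σ (O − E)² / E
  yellow round: (1982 − 1943.4375)² / 1943.4375 = 0.7652
  yellow wrinkled: (612 − 647.8125)² / 647.8125 = 1.9798
  green round: (638 − 647.8125)² / 647.8125 = 0.1486
  green wrinkled: (223 − 215.9375)² / 215.9375 = 0.2310
χ² = 0.7652 + 1.9798 + 0.1486 + 0.2310 = 3.1246 ≈ 3.125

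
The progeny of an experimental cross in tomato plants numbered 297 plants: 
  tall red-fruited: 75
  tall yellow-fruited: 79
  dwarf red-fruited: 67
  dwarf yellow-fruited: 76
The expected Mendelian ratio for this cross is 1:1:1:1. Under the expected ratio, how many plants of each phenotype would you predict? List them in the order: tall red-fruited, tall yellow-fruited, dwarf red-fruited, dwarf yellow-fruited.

Expected counts for N = 297 under a 1:1:1:1 ratio (total parts = 4):
  tall red-fruited: 297 × 1/4 = 74.25
  tall yellow-fruited: 297 × 1/4 = 74.25
  dwarf red-fruited: 297 × 1/4 = 74.25
  dwarf yellow-fruited: 297 × 1/4 = 74.25

74.25, 74.25, 74.25, 74.25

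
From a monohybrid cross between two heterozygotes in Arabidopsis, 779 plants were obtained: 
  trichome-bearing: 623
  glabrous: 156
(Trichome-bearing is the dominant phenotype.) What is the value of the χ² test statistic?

For a monohybrid cross between heterozygotes with complete dominance, the expected phenotypic ratio is 3:1.
Expected counts for N = 779 under a 3:1 ratio (total parts = 4):
  trichome-bearing: 779 × 3/4 = 584.25
  glabrous: 779 × 1/4 = 194.75
χ² = Σ (O − E)² / E
  trichome-bearing: (623 − 584.25)² / 584.25 = 2.5701
  glabrous: (156 − 194.75)² / 194.75 = 7.7102
χ² = 2.5701 + 7.7102 = 10.2803 ≈ 10.280

10.280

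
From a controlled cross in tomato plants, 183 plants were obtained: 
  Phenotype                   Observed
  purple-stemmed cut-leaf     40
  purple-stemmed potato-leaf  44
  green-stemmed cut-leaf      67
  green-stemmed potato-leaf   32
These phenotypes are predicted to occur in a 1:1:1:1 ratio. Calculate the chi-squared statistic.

Total ratio parts = 4. Expected numbers out of 183:
  purple-stemmed cut-leaf: 183 × 1/4 = 45.75
  purple-stemmed potato-leaf: 183 × 1/4 = 45.75
  green-stemmed cut-leaf: 183 × 1/4 = 45.75
  green-stemmed potato-leaf: 183 × 1/4 = 45.75
χ² = Σ (O − E)² / E
  purple-stemmed cut-leaf: (40 − 45.75)² / 45.75 = 0.7227
  purple-stemmed potato-leaf: (44 − 45.75)² / 45.75 = 0.0669
  green-stemmed cut-leaf: (67 − 45.75)² / 45.75 = 9.8702
  green-stemmed potato-leaf: (32 − 45.75)² / 45.75 = 4.1325
χ² = 0.7227 + 0.0669 + 9.8702 + 4.1325 = 14.7923 ≈ 14.792

14.792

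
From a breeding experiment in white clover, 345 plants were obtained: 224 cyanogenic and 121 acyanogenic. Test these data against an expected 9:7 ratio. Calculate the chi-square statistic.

The 9:7 ratio has 16 parts, so with N = 345 the expected counts are:
  cyanogenic: 345 × 9/16 = 194.0625
  acyanogenic: 345 × 7/16 = 150.9375
χ² = Σ (O − E)² / E
  cyanogenic: (224 − 194.0625)² / 194.0625 = 4.6184
  acyanogenic: (121 − 150.9375)² / 150.9375 = 5.9379
χ² = 4.6184 + 5.9379 = 10.5563 ≈ 10.556

10.556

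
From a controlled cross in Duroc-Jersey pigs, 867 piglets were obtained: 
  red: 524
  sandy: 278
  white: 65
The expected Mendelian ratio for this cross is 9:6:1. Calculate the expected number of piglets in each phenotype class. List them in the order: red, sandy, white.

Total ratio parts = 16. Expected numbers out of 867:
  red: 867 × 9/16 = 487.6875
  sandy: 867 × 6/16 = 325.125
  white: 867 × 1/16 = 54.1875

487.6875, 325.125, 54.1875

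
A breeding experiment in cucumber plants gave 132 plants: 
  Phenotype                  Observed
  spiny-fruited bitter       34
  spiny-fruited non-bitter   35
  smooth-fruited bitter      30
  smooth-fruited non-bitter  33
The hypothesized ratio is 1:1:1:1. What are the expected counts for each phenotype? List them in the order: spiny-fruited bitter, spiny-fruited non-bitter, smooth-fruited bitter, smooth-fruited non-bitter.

Total ratio parts = 4. Expected numbers out of 132:
  spiny-fruited bitter: 132 × 1/4 = 33
  spiny-fruited non-bitter: 132 × 1/4 = 33
  smooth-fruited bitter: 132 × 1/4 = 33
  smooth-fruited non-bitter: 132 × 1/4 = 33

33, 33, 33, 33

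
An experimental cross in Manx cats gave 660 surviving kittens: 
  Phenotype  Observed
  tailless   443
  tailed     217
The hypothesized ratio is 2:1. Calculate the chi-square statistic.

0.061

Expected counts for N = 660 under a 2:1 ratio (total parts = 3):
  tailless: 660 × 2/3 = 440
  tailed: 660 × 1/3 = 220
χ² = Σ (O − E)² / E
  tailless: (443 − 440)² / 440 = 0.0205
  tailed: (217 − 220)² / 220 = 0.0409
χ² = 0.0205 + 0.0409 = 0.0614 ≈ 0.061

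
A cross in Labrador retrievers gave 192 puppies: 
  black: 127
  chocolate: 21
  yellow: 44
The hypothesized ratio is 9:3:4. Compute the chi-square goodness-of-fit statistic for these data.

Expected counts for N = 192 under a 9:3:4 ratio (total parts = 16):
  black: 192 × 9/16 = 108
  chocolate: 192 × 3/16 = 36
  yellow: 192 × 4/16 = 48
χ² = Σ (O − E)² / E
  black: (127 − 108)² / 108 = 3.3426
  chocolate: (21 − 36)² / 36 = 6.2500
  yellow: (44 − 48)² / 48 = 0.3333
χ² = 3.3426 + 6.2500 + 0.3333 = 9.9259 ≈ 9.926

9.926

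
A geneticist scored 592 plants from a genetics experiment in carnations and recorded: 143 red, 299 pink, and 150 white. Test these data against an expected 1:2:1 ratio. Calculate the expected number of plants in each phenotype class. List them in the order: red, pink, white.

Total ratio parts = 4. Expected numbers out of 592:
  red: 592 × 1/4 = 148
  pink: 592 × 2/4 = 296
  white: 592 × 1/4 = 148

148, 296, 148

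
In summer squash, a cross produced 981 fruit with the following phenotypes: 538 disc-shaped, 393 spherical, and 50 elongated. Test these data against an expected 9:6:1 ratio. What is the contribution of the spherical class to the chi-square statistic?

1.716

The 9:6:1 ratio has 16 parts, so with N = 981 the expected counts are:
  disc-shaped: 981 × 9/16 = 551.8125
  spherical: 981 × 6/16 = 367.875
  elongated: 981 × 1/16 = 61.3125
Contribution of spherical: (393 − 367.875)² / 367.875 = 1.7160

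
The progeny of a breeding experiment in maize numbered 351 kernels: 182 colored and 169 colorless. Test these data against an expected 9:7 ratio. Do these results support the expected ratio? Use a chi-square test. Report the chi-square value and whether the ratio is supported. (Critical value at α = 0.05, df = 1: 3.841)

2.759; consistent

Expected counts for N = 351 under a 9:7 ratio (total parts = 16):
  colored: 351 × 9/16 = 197.4375
  colorless: 351 × 7/16 = 153.5625
χ² = Σ (O − E)² / E
  colored: (182 − 197.4375)² / 197.4375 = 1.2070
  colorless: (169 − 153.5625)² / 153.5625 = 1.5519
χ² = 1.2070 + 1.5519 = 2.7589 ≈ 2.759
Degrees of freedom = 2 − 1 = 1; critical value at α = 0.05 is 3.841.
Since 2.759 < 3.841, we fail to reject the null hypothesis — the data are consistent with the 9:7 ratio.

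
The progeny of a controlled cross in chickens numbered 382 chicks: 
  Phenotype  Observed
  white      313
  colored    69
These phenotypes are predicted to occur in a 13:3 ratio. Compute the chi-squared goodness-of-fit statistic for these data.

0.118

Under the 13:3 hypothesis (Σ ratio = 16, N = 382):
  white: 382 × 13/16 = 310.375
  colored: 382 × 3/16 = 71.625
χ² = Σ (O − E)² / E
  white: (313 − 310.375)² / 310.375 = 0.0222
  colored: (69 − 71.625)² / 71.625 = 0.0962
χ² = 0.0222 + 0.0962 = 0.1184 ≈ 0.118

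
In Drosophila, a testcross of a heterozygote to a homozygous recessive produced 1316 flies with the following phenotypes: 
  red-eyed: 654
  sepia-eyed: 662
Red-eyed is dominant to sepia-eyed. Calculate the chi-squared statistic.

A testcross of a heterozygote (Aa × aa) gives a 1:1 phenotypic ratio.
Under the 1:1 hypothesis (Σ ratio = 2, N = 1316):
  red-eyed: 1316 × 1/2 = 658
  sepia-eyed: 1316 × 1/2 = 658
χ² = Σ (O − E)² / E
  red-eyed: (654 − 658)² / 658 = 0.0243
  sepia-eyed: (662 − 658)² / 658 = 0.0243
χ² = 0.0243 + 0.0243 = 0.0486 ≈ 0.049

0.049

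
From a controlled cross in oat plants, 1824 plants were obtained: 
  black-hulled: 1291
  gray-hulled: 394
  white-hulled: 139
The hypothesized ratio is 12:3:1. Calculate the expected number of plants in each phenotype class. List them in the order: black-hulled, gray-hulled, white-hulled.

1368, 342, 114

The 12:3:1 ratio has 16 parts, so with N = 1824 the expected counts are:
  black-hulled: 1824 × 12/16 = 1368
  gray-hulled: 1824 × 3/16 = 342
  white-hulled: 1824 × 1/16 = 114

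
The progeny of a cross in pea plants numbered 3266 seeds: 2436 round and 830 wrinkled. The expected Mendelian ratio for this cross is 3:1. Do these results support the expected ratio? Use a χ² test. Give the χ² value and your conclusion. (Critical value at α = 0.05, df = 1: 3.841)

0.298; consistent

Under the 3:1 hypothesis (Σ ratio = 4, N = 3266):
  round: 3266 × 3/4 = 2449.5
  wrinkled: 3266 × 1/4 = 816.5
χ² = Σ (O − E)² / E
  round: (2436 − 2449.5)² / 2449.5 = 0.0744
  wrinkled: (830 − 816.5)² / 816.5 = 0.2232
χ² = 0.0744 + 0.2232 = 0.2976 ≈ 0.298
Degrees of freedom = 2 − 1 = 1; critical value at α = 0.05 is 3.841.
Since 0.298 < 3.841, we fail to reject the null hypothesis — the data are consistent with the 3:1 ratio.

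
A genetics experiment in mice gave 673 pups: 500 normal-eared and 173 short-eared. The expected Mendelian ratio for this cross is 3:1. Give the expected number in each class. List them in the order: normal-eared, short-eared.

504.75, 168.25

Expected counts for N = 673 under a 3:1 ratio (total parts = 4):
  normal-eared: 673 × 3/4 = 504.75
  short-eared: 673 × 1/4 = 168.25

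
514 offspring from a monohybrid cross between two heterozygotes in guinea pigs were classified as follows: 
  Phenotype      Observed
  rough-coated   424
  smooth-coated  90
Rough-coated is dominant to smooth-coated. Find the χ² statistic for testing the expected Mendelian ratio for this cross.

For a monohybrid cross between heterozygotes with complete dominance, the expected phenotypic ratio is 3:1.
The 3:1 ratio has 4 parts, so with N = 514 the expected counts are:
  rough-coated: 514 × 3/4 = 385.5
  smooth-coated: 514 × 1/4 = 128.5
χ² = Σ (O − E)² / E
  rough-coated: (424 − 385.5)² / 385.5 = 3.8450
  smooth-coated: (90 − 128.5)² / 128.5 = 11.5350
χ² = 3.8450 + 11.5350 = 15.380

15.380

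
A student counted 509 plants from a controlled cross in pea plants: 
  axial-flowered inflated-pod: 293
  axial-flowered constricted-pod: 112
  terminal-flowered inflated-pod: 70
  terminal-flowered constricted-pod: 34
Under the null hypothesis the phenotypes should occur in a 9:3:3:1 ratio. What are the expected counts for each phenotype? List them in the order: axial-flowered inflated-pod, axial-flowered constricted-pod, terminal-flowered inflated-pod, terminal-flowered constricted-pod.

Under the 9:3:3:1 hypothesis (Σ ratio = 16, N = 509):
  axial-flowered inflated-pod: 509 × 9/16 = 286.3125
  axial-flowered constricted-pod: 509 × 3/16 = 95.4375
  terminal-flowered inflated-pod: 509 × 3/16 = 95.4375
  terminal-flowered constricted-pod: 509 × 1/16 = 31.8125

286.3125, 95.4375, 95.4375, 31.8125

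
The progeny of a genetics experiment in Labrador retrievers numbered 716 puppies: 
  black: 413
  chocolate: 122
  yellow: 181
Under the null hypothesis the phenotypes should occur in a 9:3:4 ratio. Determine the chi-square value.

1.401

Under the 9:3:4 hypothesis (Σ ratio = 16, N = 716):
  black: 716 × 9/16 = 402.75
  chocolate: 716 × 3/16 = 134.25
  yellow: 716 × 4/16 = 179
χ² = Σ (O − E)² / E
  black: (413 − 402.75)² / 402.75 = 0.2609
  chocolate: (122 − 134.25)² / 134.25 = 1.1178
  yellow: (181 − 179)² / 179 = 0.0223
χ² = 0.2609 + 1.1178 + 0.0223 = 1.401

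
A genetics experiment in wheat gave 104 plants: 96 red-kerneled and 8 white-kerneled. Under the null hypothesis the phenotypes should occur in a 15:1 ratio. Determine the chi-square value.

0.369

Under the 15:1 hypothesis (Σ ratio = 16, N = 104):
  red-kerneled: 104 × 15/16 = 97.5
  white-kerneled: 104 × 1/16 = 6.5
χ² = Σ (O − E)² / E
  red-kerneled: (96 − 97.5)² / 97.5 = 0.0231
  white-kerneled: (8 − 6.5)² / 6.5 = 0.3462
χ² = 0.0231 + 0.3462 = 0.3693 ≈ 0.369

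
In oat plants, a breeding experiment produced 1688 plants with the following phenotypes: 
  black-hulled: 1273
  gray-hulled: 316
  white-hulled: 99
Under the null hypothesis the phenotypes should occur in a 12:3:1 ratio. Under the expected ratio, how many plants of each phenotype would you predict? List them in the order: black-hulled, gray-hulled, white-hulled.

1266, 316.5, 105.5

Under the 12:3:1 hypothesis (Σ ratio = 16, N = 1688):
  black-hulled: 1688 × 12/16 = 1266
  gray-hulled: 1688 × 3/16 = 316.5
  white-hulled: 1688 × 1/16 = 105.5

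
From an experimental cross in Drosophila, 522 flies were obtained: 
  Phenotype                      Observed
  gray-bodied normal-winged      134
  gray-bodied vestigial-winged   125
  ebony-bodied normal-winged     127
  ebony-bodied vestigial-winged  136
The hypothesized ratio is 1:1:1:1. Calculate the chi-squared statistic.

0.651

Total ratio parts = 4. Expected numbers out of 522:
  gray-bodied normal-winged: 522 × 1/4 = 130.5
  gray-bodied vestigial-winged: 522 × 1/4 = 130.5
  ebony-bodied normal-winged: 522 × 1/4 = 130.5
  ebony-bodied vestigial-winged: 522 × 1/4 = 130.5
χ² = Σ (O − E)² / E
  gray-bodied normal-winged: (134 − 130.5)² / 130.5 = 0.0939
  gray-bodied vestigial-winged: (125 − 130.5)² / 130.5 = 0.2318
  ebony-bodied normal-winged: (127 − 130.5)² / 130.5 = 0.0939
  ebony-bodied vestigial-winged: (136 − 130.5)² / 130.5 = 0.2318
χ² = 0.0939 + 0.2318 + 0.0939 + 0.2318 = 0.6514 ≈ 0.651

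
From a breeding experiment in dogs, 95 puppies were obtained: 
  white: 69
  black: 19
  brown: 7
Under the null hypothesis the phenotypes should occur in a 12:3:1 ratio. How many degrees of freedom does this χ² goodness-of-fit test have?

2

A goodness-of-fit test with 3 phenotype classes has df = 3 − 1 = 2.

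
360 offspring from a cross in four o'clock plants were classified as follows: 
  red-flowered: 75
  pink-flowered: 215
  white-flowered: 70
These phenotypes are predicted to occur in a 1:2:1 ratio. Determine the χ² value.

Expected counts for N = 360 under a 1:2:1 ratio (total parts = 4):
  red-flowered: 360 × 1/4 = 90
  pink-flowered: 360 × 2/4 = 180
  white-flowered: 360 × 1/4 = 90
χ² = Σ (O − E)² / E
  red-flowered: (75 − 90)² / 90 = 2.5000
  pink-flowered: (215 − 180)² / 180 = 6.8056
  white-flowered: (70 − 90)² / 90 = 4.4444
χ² = 2.5000 + 6.8056 + 4.4444 = 13.750

13.750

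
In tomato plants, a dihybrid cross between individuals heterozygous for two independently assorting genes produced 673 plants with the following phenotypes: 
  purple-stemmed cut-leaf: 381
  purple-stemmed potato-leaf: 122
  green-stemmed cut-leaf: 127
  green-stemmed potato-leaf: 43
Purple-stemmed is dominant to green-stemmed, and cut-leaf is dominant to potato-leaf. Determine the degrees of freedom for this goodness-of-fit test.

A dihybrid F₂ with independent assortment and complete dominance at both loci gives a 9:3:3:1 phenotypic ratio.
A goodness-of-fit test with 4 phenotype classes has df = 4 − 1 = 3.

3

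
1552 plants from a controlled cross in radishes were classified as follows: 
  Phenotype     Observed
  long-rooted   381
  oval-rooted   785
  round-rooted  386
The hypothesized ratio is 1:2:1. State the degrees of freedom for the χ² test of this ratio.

A goodness-of-fit test with 3 phenotype classes has df = 3 − 1 = 2.

2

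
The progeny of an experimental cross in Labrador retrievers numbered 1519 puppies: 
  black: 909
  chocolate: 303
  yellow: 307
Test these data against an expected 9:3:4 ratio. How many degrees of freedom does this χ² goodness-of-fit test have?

A goodness-of-fit test with 3 phenotype classes has df = 3 − 1 = 2.

2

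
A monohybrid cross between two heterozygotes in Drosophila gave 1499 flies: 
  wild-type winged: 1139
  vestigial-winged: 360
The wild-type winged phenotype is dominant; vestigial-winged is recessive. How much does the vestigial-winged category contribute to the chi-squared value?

For a monohybrid cross between heterozygotes with complete dominance, the expected phenotypic ratio is 3:1.
Total ratio parts = 4. Expected numbers out of 1499:
  wild-type winged: 1499 × 3/4 = 1124.25
  vestigial-winged: 1499 × 1/4 = 374.75
Contribution of vestigial-winged: (360 − 374.75)² / 374.75 = 0.5806

0.581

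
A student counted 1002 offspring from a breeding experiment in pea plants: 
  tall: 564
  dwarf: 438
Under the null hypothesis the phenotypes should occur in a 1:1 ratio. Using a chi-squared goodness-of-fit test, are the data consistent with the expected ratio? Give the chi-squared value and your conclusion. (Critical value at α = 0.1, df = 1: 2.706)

The 1:1 ratio has 2 parts, so with N = 1002 the expected counts are:
  tall: 1002 × 1/2 = 501
  dwarf: 1002 × 1/2 = 501
χ² = Σ (O − E)² / E
  tall: (564 − 501)² / 501 = 7.9222
  dwarf: (438 − 501)² / 501 = 7.9222
χ² = 7.9222 + 7.9222 = 15.8444 ≈ 15.844
Degrees of freedom = 2 − 1 = 1; critical value at α = 0.1 is 2.706.
Since 15.844 > 2.706, we reject the null hypothesis — the data do not fit the 1:1 ratio.

15.844; not consistent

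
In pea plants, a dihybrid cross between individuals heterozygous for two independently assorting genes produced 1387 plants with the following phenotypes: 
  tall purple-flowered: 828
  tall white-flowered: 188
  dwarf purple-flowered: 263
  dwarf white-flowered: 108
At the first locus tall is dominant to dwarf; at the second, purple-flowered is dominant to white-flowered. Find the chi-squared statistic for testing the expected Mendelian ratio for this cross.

28.171

A dihybrid F₂ with independent assortment and complete dominance at both loci gives a 9:3:3:1 phenotypic ratio.
Under the 9:3:3:1 hypothesis (Σ ratio = 16, N = 1387):
  tall purple-flowered: 1387 × 9/16 = 780.1875
  tall white-flowered: 1387 × 3/16 = 260.0625
  dwarf purple-flowered: 1387 × 3/16 = 260.0625
  dwarf white-flowered: 1387 × 1/16 = 86.6875
χ² = Σ (O − E)² / E
  tall purple-flowered: (828 − 780.1875)² / 780.1875 = 2.9301
  tall white-flowered: (188 − 260.0625)² / 260.0625 = 19.9683
  dwarf purple-flowered: (263 − 260.0625)² / 260.0625 = 0.0332
  dwarf white-flowered: (108 − 86.6875)² / 86.6875 = 5.2398
χ² = 2.9301 + 19.9683 + 0.0332 + 5.2398 = 28.1714 ≈ 28.171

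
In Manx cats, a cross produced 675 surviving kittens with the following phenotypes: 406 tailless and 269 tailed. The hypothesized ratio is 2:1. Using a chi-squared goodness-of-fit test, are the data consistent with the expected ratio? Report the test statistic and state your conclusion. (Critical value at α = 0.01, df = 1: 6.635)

Under the 2:1 hypothesis (Σ ratio = 3, N = 675):
  tailless: 675 × 2/3 = 450
  tailed: 675 × 1/3 = 225
χ² = Σ (O − E)² / E
  tailless: (406 − 450)² / 450 = 4.3022
  tailed: (269 − 225)² / 225 = 8.6044
χ² = 4.3022 + 8.6044 = 12.9066 ≈ 12.907
Degrees of freedom = 2 − 1 = 1; critical value at α = 0.01 is 6.635.
Since 12.907 > 6.635, we reject the null hypothesis — the data do not fit the 2:1 ratio.

12.907; not consistent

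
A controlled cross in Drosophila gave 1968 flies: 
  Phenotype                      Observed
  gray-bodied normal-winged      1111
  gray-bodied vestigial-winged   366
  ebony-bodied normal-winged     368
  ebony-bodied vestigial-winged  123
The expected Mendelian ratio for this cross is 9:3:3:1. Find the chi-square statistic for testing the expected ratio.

Expected counts for N = 1968 under a 9:3:3:1 ratio (total parts = 16):
  gray-bodied normal-winged: 1968 × 9/16 = 1107
  gray-bodied vestigial-winged: 1968 × 3/16 = 369
  ebony-bodied normal-winged: 1968 × 3/16 = 369
  ebony-bodied vestigial-winged: 1968 × 1/16 = 123
χ² = Σ (O − E)² / E
  gray-bodied normal-winged: (1111 − 1107)² / 1107 = 0.0145
  gray-bodied vestigial-winged: (366 − 369)² / 369 = 0.0244
  ebony-bodied normal-winged: (368 − 369)² / 369 = 0.0027
  ebony-bodied vestigial-winged: (123 − 123)² / 123 = 0.0000
χ² = 0.0145 + 0.0244 + 0.0027 + 0.0000 = 0.0416 ≈ 0.042

0.042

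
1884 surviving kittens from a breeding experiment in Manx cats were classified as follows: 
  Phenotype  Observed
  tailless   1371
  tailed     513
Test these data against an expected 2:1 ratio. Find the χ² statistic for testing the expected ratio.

31.588

Under the 2:1 hypothesis (Σ ratio = 3, N = 1884):
  tailless: 1884 × 2/3 = 1256
  tailed: 1884 × 1/3 = 628
χ² = Σ (O − E)² / E
  tailless: (1371 − 1256)² / 1256 = 10.5295
  tailed: (513 − 628)² / 628 = 21.0589
χ² = 10.5295 + 21.0589 = 31.5884 ≈ 31.588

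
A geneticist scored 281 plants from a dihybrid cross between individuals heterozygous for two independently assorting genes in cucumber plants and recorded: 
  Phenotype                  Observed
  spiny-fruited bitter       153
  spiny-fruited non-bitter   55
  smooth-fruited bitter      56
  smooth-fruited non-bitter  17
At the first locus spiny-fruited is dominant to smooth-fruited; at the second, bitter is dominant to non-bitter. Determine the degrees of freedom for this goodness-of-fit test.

A dihybrid F₂ with independent assortment and complete dominance at both loci gives a 9:3:3:1 phenotypic ratio.
A goodness-of-fit test with 4 phenotype classes has df = 4 − 1 = 3.

3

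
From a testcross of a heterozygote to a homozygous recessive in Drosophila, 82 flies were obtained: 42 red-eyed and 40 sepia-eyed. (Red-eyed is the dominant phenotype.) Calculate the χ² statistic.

A testcross of a heterozygote (Aa × aa) gives a 1:1 phenotypic ratio.
Expected counts for N = 82 under a 1:1 ratio (total parts = 2):
  red-eyed: 82 × 1/2 = 41
  sepia-eyed: 82 × 1/2 = 41
χ² = Σ (O − E)² / E
  red-eyed: (42 − 41)² / 41 = 0.0244
  sepia-eyed: (40 − 41)² / 41 = 0.0244
χ² = 0.0244 + 0.0244 = 0.0488 ≈ 0.049

0.049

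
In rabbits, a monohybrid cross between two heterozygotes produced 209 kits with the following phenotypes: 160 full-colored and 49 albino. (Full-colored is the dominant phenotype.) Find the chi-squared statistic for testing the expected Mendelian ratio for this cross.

0.270

For a monohybrid cross between heterozygotes with complete dominance, the expected phenotypic ratio is 3:1.
Under the 3:1 hypothesis (Σ ratio = 4, N = 209):
  full-colored: 209 × 3/4 = 156.75
  albino: 209 × 1/4 = 52.25
χ² = Σ (O − E)² / E
  full-colored: (160 − 156.75)² / 156.75 = 0.0674
  albino: (49 − 52.25)² / 52.25 = 0.2022
χ² = 0.0674 + 0.2022 = 0.2696 ≈ 0.270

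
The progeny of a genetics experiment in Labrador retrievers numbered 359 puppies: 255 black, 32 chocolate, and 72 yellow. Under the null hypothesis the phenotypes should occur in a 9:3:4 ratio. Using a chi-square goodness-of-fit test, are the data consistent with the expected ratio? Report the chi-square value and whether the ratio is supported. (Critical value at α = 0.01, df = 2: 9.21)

Expected counts for N = 359 under a 9:3:4 ratio (total parts = 16):
  black: 359 × 9/16 = 201.9375
  chocolate: 359 × 3/16 = 67.3125
  yellow: 359 × 4/16 = 89.75
χ² = Σ (O − E)² / E
  black: (255 − 201.9375)² / 201.9375 = 13.9431
  chocolate: (32 − 67.3125)² / 67.3125 = 18.5251
  yellow: (72 − 89.75)² / 89.75 = 3.5104
χ² = 13.9431 + 18.5251 + 3.5104 = 35.9786 ≈ 35.979
Degrees of freedom = 3 − 1 = 2; critical value at α = 0.01 is 9.21.
Since 35.979 > 9.21, we reject the null hypothesis — the data do not fit the 9:3:4 ratio.

35.979; not consistent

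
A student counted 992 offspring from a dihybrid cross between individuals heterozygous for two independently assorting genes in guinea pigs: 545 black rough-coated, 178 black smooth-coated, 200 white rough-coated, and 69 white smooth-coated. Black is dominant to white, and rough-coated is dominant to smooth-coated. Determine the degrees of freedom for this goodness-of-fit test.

A dihybrid F₂ with independent assortment and complete dominance at both loci gives a 9:3:3:1 phenotypic ratio.
A goodness-of-fit test with 4 phenotype classes has df = 4 − 1 = 3.

3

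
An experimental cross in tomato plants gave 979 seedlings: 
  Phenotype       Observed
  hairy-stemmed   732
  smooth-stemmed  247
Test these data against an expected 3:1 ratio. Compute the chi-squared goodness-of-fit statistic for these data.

Expected counts for N = 979 under a 3:1 ratio (total parts = 4):
  hairy-stemmed: 979 × 3/4 = 734.25
  smooth-stemmed: 979 × 1/4 = 244.75
χ² = Σ (O − E)² / E
  hairy-stemmed: (732 − 734.25)² / 734.25 = 0.0069
  smooth-stemmed: (247 − 244.75)² / 244.75 = 0.0207
χ² = 0.0069 + 0.0207 = 0.0276 ≈ 0.028

0.028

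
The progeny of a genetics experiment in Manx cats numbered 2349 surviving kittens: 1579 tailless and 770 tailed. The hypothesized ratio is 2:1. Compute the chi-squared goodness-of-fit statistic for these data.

Total ratio parts = 3. Expected numbers out of 2349:
  tailless: 2349 × 2/3 = 1566
  tailed: 2349 × 1/3 = 783
χ² = Σ (O − E)² / E
  tailless: (1579 − 1566)² / 1566 = 0.1079
  tailed: (770 − 783)² / 783 = 0.2158
χ² = 0.1079 + 0.2158 = 0.3237 ≈ 0.324

0.324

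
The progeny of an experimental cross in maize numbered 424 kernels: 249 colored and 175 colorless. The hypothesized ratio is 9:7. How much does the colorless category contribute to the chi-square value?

The 9:7 ratio has 16 parts, so with N = 424 the expected counts are:
  colored: 424 × 9/16 = 238.5
  colorless: 424 × 7/16 = 185.5
Contribution of colorless: (175 − 185.5)² / 185.5 = 0.5943

0.594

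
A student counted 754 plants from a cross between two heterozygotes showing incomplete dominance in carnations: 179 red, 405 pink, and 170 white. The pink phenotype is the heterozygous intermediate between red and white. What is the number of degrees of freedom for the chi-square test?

2

With incomplete dominance, a heterozygote × heterozygote cross gives a 1:2:1 phenotypic ratio.
A goodness-of-fit test with 3 phenotype classes has df = 3 − 1 = 2.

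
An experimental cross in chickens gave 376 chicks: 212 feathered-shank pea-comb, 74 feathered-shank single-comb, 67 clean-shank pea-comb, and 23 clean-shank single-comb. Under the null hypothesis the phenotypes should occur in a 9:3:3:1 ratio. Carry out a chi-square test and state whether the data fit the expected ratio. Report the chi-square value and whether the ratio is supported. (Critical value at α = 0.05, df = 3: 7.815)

0.359; consistent

Expected counts for N = 376 under a 9:3:3:1 ratio (total parts = 16):
  feathered-shank pea-comb: 376 × 9/16 = 211.5
  feathered-shank single-comb: 376 × 3/16 = 70.5
  clean-shank pea-comb: 376 × 3/16 = 70.5
  clean-shank single-comb: 376 × 1/16 = 23.5
χ² = Σ (O − E)² / E
  feathered-shank pea-comb: (212 − 211.5)² / 211.5 = 0.0012
  feathered-shank single-comb: (74 − 70.5)² / 70.5 = 0.1738
  clean-shank pea-comb: (67 − 70.5)² / 70.5 = 0.1738
  clean-shank single-comb: (23 − 23.5)² / 23.5 = 0.0106
χ² = 0.0012 + 0.1738 + 0.1738 + 0.0106 = 0.3594 ≈ 0.359
Degrees of freedom = 4 − 1 = 3; critical value at α = 0.05 is 7.815.
Since 0.359 < 7.815, we fail to reject the null hypothesis — the data are consistent with the 9:3:3:1 ratio.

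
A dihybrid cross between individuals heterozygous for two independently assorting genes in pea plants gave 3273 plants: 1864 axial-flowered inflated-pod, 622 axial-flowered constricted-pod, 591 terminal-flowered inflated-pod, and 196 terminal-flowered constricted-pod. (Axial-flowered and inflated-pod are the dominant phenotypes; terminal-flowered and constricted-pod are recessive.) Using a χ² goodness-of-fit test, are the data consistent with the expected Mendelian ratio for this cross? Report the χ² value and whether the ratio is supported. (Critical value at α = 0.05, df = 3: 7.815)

1.596; consistent

A dihybrid F₂ with independent assortment and complete dominance at both loci gives a 9:3:3:1 phenotypic ratio.
The 9:3:3:1 ratio has 16 parts, so with N = 3273 the expected counts are:
  axial-flowered inflated-pod: 3273 × 9/16 = 1841.0625
  axial-flowered constricted-pod: 3273 × 3/16 = 613.6875
  terminal-flowered inflated-pod: 3273 × 3/16 = 613.6875
  terminal-flowered constricted-pod: 3273 × 1/16 = 204.5625
χ² = Σ (O − E)² / E
  axial-flowered inflated-pod: (1864 − 1841.0625)² / 1841.0625 = 0.2858
  axial-flowered constricted-pod: (622 − 613.6875)² / 613.6875 = 0.1126
  terminal-flowered inflated-pod: (591 − 613.6875)² / 613.6875 = 0.8387
  terminal-flowered constricted-pod: (196 − 204.5625)² / 204.5625 = 0.3584
χ² = 0.2858 + 0.1126 + 0.8387 + 0.3584 = 1.5955 ≈ 1.596
Degrees of freedom = 4 − 1 = 3; critical value at α = 0.05 is 7.815.
Since 1.596 < 7.815, we fail to reject the null hypothesis — the data are consistent with the 9:3:3:1 ratio.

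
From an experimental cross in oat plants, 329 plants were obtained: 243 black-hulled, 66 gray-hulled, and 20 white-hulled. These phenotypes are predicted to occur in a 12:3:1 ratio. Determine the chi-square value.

0.374

Expected counts for N = 329 under a 12:3:1 ratio (total parts = 16):
  black-hulled: 329 × 12/16 = 246.75
  gray-hulled: 329 × 3/16 = 61.6875
  white-hulled: 329 × 1/16 = 20.5625
χ² = Σ (O − E)² / E
  black-hulled: (243 − 246.75)² / 246.75 = 0.0570
  gray-hulled: (66 − 61.6875)² / 61.6875 = 0.3015
  white-hulled: (20 − 20.5625)² / 20.5625 = 0.0154
χ² = 0.0570 + 0.3015 + 0.0154 = 0.3739 ≈ 0.374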